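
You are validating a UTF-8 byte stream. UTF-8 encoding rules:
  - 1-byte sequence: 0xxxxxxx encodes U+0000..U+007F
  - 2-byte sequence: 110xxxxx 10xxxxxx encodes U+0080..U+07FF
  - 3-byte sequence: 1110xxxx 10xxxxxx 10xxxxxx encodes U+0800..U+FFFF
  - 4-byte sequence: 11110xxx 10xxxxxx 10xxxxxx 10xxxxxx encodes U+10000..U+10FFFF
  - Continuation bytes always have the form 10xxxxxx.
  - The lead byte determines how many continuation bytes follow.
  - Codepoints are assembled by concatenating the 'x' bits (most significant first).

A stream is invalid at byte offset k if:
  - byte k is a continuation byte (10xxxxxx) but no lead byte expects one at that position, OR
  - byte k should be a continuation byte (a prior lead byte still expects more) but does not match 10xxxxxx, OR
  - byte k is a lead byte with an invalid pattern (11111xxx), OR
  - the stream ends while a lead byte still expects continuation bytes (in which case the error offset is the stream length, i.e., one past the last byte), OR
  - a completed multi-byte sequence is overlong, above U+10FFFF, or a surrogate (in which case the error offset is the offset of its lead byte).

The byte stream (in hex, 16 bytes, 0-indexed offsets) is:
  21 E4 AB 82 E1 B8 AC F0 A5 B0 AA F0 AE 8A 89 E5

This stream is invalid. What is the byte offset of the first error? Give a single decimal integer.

Byte[0]=21: 1-byte ASCII. cp=U+0021
Byte[1]=E4: 3-byte lead, need 2 cont bytes. acc=0x4
Byte[2]=AB: continuation. acc=(acc<<6)|0x2B=0x12B
Byte[3]=82: continuation. acc=(acc<<6)|0x02=0x4AC2
Completed: cp=U+4AC2 (starts at byte 1)
Byte[4]=E1: 3-byte lead, need 2 cont bytes. acc=0x1
Byte[5]=B8: continuation. acc=(acc<<6)|0x38=0x78
Byte[6]=AC: continuation. acc=(acc<<6)|0x2C=0x1E2C
Completed: cp=U+1E2C (starts at byte 4)
Byte[7]=F0: 4-byte lead, need 3 cont bytes. acc=0x0
Byte[8]=A5: continuation. acc=(acc<<6)|0x25=0x25
Byte[9]=B0: continuation. acc=(acc<<6)|0x30=0x970
Byte[10]=AA: continuation. acc=(acc<<6)|0x2A=0x25C2A
Completed: cp=U+25C2A (starts at byte 7)
Byte[11]=F0: 4-byte lead, need 3 cont bytes. acc=0x0
Byte[12]=AE: continuation. acc=(acc<<6)|0x2E=0x2E
Byte[13]=8A: continuation. acc=(acc<<6)|0x0A=0xB8A
Byte[14]=89: continuation. acc=(acc<<6)|0x09=0x2E289
Completed: cp=U+2E289 (starts at byte 11)
Byte[15]=E5: 3-byte lead, need 2 cont bytes. acc=0x5
Byte[16]: stream ended, expected continuation. INVALID

Answer: 16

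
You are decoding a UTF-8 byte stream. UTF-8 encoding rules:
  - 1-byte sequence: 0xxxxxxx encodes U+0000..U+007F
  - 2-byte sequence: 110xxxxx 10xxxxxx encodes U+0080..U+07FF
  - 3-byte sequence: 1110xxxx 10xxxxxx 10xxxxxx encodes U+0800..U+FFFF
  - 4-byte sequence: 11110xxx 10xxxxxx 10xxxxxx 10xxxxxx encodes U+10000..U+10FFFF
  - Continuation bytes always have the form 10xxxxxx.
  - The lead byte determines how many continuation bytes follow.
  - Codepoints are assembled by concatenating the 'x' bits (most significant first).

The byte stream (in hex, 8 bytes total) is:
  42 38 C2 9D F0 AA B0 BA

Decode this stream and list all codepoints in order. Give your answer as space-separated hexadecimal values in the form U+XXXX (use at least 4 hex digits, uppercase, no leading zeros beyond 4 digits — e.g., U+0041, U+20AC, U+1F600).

Answer: U+0042 U+0038 U+009D U+2AC3A

Derivation:
Byte[0]=42: 1-byte ASCII. cp=U+0042
Byte[1]=38: 1-byte ASCII. cp=U+0038
Byte[2]=C2: 2-byte lead, need 1 cont bytes. acc=0x2
Byte[3]=9D: continuation. acc=(acc<<6)|0x1D=0x9D
Completed: cp=U+009D (starts at byte 2)
Byte[4]=F0: 4-byte lead, need 3 cont bytes. acc=0x0
Byte[5]=AA: continuation. acc=(acc<<6)|0x2A=0x2A
Byte[6]=B0: continuation. acc=(acc<<6)|0x30=0xAB0
Byte[7]=BA: continuation. acc=(acc<<6)|0x3A=0x2AC3A
Completed: cp=U+2AC3A (starts at byte 4)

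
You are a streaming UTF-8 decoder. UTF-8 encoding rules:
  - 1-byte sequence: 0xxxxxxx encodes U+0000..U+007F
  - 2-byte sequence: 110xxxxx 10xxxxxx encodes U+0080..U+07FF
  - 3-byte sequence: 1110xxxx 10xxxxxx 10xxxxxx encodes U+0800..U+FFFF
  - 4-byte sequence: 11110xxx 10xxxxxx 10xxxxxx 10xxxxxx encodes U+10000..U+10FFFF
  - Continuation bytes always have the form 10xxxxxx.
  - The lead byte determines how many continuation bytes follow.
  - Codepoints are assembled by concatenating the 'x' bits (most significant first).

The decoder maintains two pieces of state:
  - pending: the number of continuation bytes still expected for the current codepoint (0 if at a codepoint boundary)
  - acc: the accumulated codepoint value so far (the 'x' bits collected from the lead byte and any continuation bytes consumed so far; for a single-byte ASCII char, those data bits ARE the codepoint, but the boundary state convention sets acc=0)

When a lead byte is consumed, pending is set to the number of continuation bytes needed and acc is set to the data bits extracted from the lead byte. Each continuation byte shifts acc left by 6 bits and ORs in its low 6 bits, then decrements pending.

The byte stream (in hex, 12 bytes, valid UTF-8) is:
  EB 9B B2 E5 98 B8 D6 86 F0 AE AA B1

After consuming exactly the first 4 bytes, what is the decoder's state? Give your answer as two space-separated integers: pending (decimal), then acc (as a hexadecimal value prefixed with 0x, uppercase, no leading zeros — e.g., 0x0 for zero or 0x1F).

Answer: 2 0x5

Derivation:
Byte[0]=EB: 3-byte lead. pending=2, acc=0xB
Byte[1]=9B: continuation. acc=(acc<<6)|0x1B=0x2DB, pending=1
Byte[2]=B2: continuation. acc=(acc<<6)|0x32=0xB6F2, pending=0
Byte[3]=E5: 3-byte lead. pending=2, acc=0x5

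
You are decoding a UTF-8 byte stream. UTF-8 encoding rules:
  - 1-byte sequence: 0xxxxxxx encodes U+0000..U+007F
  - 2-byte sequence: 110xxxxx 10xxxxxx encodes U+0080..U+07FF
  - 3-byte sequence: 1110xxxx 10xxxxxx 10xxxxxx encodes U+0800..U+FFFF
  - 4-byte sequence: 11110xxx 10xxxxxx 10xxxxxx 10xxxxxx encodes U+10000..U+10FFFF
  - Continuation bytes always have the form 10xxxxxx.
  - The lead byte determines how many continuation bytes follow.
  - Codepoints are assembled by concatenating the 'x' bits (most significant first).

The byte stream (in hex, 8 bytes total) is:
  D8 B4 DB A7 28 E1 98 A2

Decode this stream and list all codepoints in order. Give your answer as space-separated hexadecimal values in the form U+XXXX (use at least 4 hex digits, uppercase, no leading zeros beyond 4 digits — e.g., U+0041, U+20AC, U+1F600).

Byte[0]=D8: 2-byte lead, need 1 cont bytes. acc=0x18
Byte[1]=B4: continuation. acc=(acc<<6)|0x34=0x634
Completed: cp=U+0634 (starts at byte 0)
Byte[2]=DB: 2-byte lead, need 1 cont bytes. acc=0x1B
Byte[3]=A7: continuation. acc=(acc<<6)|0x27=0x6E7
Completed: cp=U+06E7 (starts at byte 2)
Byte[4]=28: 1-byte ASCII. cp=U+0028
Byte[5]=E1: 3-byte lead, need 2 cont bytes. acc=0x1
Byte[6]=98: continuation. acc=(acc<<6)|0x18=0x58
Byte[7]=A2: continuation. acc=(acc<<6)|0x22=0x1622
Completed: cp=U+1622 (starts at byte 5)

Answer: U+0634 U+06E7 U+0028 U+1622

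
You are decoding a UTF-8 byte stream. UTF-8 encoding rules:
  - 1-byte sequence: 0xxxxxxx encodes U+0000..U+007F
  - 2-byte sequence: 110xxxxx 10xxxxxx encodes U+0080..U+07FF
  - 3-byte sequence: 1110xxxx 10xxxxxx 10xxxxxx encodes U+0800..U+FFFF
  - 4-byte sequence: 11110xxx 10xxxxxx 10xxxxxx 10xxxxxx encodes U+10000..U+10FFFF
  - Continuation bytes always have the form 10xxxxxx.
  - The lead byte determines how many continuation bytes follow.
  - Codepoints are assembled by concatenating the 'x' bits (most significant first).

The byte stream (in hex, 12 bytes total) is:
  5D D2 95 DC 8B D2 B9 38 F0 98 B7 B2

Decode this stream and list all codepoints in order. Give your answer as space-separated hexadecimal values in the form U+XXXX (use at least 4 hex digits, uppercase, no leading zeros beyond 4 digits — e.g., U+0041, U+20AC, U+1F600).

Answer: U+005D U+0495 U+070B U+04B9 U+0038 U+18DF2

Derivation:
Byte[0]=5D: 1-byte ASCII. cp=U+005D
Byte[1]=D2: 2-byte lead, need 1 cont bytes. acc=0x12
Byte[2]=95: continuation. acc=(acc<<6)|0x15=0x495
Completed: cp=U+0495 (starts at byte 1)
Byte[3]=DC: 2-byte lead, need 1 cont bytes. acc=0x1C
Byte[4]=8B: continuation. acc=(acc<<6)|0x0B=0x70B
Completed: cp=U+070B (starts at byte 3)
Byte[5]=D2: 2-byte lead, need 1 cont bytes. acc=0x12
Byte[6]=B9: continuation. acc=(acc<<6)|0x39=0x4B9
Completed: cp=U+04B9 (starts at byte 5)
Byte[7]=38: 1-byte ASCII. cp=U+0038
Byte[8]=F0: 4-byte lead, need 3 cont bytes. acc=0x0
Byte[9]=98: continuation. acc=(acc<<6)|0x18=0x18
Byte[10]=B7: continuation. acc=(acc<<6)|0x37=0x637
Byte[11]=B2: continuation. acc=(acc<<6)|0x32=0x18DF2
Completed: cp=U+18DF2 (starts at byte 8)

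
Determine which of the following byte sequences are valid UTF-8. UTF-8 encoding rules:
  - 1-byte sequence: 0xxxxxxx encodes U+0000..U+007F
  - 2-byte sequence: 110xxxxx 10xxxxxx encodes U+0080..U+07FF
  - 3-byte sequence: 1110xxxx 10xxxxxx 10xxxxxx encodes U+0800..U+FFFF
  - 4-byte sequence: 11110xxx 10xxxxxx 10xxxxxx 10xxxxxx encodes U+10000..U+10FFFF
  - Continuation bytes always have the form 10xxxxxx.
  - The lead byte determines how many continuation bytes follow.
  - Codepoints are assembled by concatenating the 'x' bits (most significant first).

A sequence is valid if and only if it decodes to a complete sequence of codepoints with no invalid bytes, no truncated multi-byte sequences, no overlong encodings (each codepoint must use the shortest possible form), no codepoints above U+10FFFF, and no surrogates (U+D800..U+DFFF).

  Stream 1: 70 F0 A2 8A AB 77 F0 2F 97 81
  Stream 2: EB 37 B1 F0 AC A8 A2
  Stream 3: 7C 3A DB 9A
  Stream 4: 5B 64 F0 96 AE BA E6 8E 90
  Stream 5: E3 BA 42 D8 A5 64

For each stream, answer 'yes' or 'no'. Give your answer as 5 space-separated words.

Stream 1: error at byte offset 7. INVALID
Stream 2: error at byte offset 1. INVALID
Stream 3: decodes cleanly. VALID
Stream 4: decodes cleanly. VALID
Stream 5: error at byte offset 2. INVALID

Answer: no no yes yes no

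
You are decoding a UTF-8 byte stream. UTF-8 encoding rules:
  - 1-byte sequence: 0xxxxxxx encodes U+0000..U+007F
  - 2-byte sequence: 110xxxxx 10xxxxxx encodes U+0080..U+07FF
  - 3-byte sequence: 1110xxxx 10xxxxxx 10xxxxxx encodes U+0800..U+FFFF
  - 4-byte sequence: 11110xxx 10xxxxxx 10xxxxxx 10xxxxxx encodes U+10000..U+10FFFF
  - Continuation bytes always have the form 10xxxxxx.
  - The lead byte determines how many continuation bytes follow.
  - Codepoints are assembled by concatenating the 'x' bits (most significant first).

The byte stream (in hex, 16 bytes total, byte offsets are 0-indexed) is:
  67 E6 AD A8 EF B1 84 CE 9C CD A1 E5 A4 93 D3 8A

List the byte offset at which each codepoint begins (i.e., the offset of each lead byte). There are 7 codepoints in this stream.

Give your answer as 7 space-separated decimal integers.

Byte[0]=67: 1-byte ASCII. cp=U+0067
Byte[1]=E6: 3-byte lead, need 2 cont bytes. acc=0x6
Byte[2]=AD: continuation. acc=(acc<<6)|0x2D=0x1AD
Byte[3]=A8: continuation. acc=(acc<<6)|0x28=0x6B68
Completed: cp=U+6B68 (starts at byte 1)
Byte[4]=EF: 3-byte lead, need 2 cont bytes. acc=0xF
Byte[5]=B1: continuation. acc=(acc<<6)|0x31=0x3F1
Byte[6]=84: continuation. acc=(acc<<6)|0x04=0xFC44
Completed: cp=U+FC44 (starts at byte 4)
Byte[7]=CE: 2-byte lead, need 1 cont bytes. acc=0xE
Byte[8]=9C: continuation. acc=(acc<<6)|0x1C=0x39C
Completed: cp=U+039C (starts at byte 7)
Byte[9]=CD: 2-byte lead, need 1 cont bytes. acc=0xD
Byte[10]=A1: continuation. acc=(acc<<6)|0x21=0x361
Completed: cp=U+0361 (starts at byte 9)
Byte[11]=E5: 3-byte lead, need 2 cont bytes. acc=0x5
Byte[12]=A4: continuation. acc=(acc<<6)|0x24=0x164
Byte[13]=93: continuation. acc=(acc<<6)|0x13=0x5913
Completed: cp=U+5913 (starts at byte 11)
Byte[14]=D3: 2-byte lead, need 1 cont bytes. acc=0x13
Byte[15]=8A: continuation. acc=(acc<<6)|0x0A=0x4CA
Completed: cp=U+04CA (starts at byte 14)

Answer: 0 1 4 7 9 11 14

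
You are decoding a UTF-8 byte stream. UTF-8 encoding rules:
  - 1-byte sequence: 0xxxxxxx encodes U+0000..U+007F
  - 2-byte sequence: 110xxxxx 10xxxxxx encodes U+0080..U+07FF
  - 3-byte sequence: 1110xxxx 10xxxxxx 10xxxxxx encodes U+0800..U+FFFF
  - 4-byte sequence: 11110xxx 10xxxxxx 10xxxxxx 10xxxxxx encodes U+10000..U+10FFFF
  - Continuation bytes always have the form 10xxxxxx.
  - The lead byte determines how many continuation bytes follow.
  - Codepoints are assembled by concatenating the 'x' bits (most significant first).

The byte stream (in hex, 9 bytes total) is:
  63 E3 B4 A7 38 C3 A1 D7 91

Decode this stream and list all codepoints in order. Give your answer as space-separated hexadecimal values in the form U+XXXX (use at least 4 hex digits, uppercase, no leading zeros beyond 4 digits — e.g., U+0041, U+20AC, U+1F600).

Byte[0]=63: 1-byte ASCII. cp=U+0063
Byte[1]=E3: 3-byte lead, need 2 cont bytes. acc=0x3
Byte[2]=B4: continuation. acc=(acc<<6)|0x34=0xF4
Byte[3]=A7: continuation. acc=(acc<<6)|0x27=0x3D27
Completed: cp=U+3D27 (starts at byte 1)
Byte[4]=38: 1-byte ASCII. cp=U+0038
Byte[5]=C3: 2-byte lead, need 1 cont bytes. acc=0x3
Byte[6]=A1: continuation. acc=(acc<<6)|0x21=0xE1
Completed: cp=U+00E1 (starts at byte 5)
Byte[7]=D7: 2-byte lead, need 1 cont bytes. acc=0x17
Byte[8]=91: continuation. acc=(acc<<6)|0x11=0x5D1
Completed: cp=U+05D1 (starts at byte 7)

Answer: U+0063 U+3D27 U+0038 U+00E1 U+05D1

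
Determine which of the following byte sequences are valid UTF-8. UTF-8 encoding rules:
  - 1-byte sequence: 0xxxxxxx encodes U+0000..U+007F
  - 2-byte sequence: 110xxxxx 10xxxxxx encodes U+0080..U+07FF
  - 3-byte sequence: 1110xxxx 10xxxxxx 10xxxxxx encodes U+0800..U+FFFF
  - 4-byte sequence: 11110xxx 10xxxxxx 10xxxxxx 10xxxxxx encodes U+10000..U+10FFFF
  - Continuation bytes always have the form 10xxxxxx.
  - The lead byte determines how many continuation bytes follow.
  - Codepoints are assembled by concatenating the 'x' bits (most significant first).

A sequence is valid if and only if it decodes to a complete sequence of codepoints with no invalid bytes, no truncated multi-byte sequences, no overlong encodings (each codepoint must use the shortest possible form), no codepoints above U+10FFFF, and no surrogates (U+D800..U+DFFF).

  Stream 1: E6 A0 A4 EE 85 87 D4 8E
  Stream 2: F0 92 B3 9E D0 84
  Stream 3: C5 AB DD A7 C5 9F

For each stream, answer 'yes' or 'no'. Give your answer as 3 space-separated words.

Stream 1: decodes cleanly. VALID
Stream 2: decodes cleanly. VALID
Stream 3: decodes cleanly. VALID

Answer: yes yes yes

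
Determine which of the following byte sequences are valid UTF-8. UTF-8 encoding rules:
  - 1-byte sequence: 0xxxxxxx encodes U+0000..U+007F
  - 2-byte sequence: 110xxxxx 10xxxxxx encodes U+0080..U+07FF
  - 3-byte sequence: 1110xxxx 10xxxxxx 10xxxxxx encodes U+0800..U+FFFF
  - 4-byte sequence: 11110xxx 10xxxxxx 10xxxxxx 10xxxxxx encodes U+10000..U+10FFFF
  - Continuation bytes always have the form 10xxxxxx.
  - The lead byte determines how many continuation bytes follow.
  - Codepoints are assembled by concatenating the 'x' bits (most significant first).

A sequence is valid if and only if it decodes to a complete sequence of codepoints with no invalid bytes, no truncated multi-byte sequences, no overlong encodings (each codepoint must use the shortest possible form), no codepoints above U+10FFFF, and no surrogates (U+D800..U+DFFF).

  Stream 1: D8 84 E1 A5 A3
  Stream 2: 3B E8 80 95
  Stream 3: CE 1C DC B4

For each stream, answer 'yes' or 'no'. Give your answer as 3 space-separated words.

Stream 1: decodes cleanly. VALID
Stream 2: decodes cleanly. VALID
Stream 3: error at byte offset 1. INVALID

Answer: yes yes no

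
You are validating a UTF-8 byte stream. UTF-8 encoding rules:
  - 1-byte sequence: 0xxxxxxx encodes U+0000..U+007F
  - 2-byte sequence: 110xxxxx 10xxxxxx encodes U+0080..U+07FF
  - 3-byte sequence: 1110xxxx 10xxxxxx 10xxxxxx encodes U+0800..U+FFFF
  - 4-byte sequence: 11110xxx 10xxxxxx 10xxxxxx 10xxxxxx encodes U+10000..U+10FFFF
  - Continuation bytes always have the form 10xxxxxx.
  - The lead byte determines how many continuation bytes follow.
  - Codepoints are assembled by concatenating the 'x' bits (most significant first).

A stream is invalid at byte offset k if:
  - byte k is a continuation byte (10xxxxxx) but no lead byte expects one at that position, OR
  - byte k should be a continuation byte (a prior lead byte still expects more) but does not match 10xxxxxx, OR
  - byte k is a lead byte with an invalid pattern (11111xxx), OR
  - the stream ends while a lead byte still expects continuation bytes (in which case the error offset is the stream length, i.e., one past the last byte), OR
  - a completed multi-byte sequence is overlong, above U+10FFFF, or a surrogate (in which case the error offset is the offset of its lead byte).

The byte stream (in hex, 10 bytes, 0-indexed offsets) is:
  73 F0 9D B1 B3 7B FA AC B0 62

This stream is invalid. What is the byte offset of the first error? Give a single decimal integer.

Answer: 6

Derivation:
Byte[0]=73: 1-byte ASCII. cp=U+0073
Byte[1]=F0: 4-byte lead, need 3 cont bytes. acc=0x0
Byte[2]=9D: continuation. acc=(acc<<6)|0x1D=0x1D
Byte[3]=B1: continuation. acc=(acc<<6)|0x31=0x771
Byte[4]=B3: continuation. acc=(acc<<6)|0x33=0x1DC73
Completed: cp=U+1DC73 (starts at byte 1)
Byte[5]=7B: 1-byte ASCII. cp=U+007B
Byte[6]=FA: INVALID lead byte (not 0xxx/110x/1110/11110)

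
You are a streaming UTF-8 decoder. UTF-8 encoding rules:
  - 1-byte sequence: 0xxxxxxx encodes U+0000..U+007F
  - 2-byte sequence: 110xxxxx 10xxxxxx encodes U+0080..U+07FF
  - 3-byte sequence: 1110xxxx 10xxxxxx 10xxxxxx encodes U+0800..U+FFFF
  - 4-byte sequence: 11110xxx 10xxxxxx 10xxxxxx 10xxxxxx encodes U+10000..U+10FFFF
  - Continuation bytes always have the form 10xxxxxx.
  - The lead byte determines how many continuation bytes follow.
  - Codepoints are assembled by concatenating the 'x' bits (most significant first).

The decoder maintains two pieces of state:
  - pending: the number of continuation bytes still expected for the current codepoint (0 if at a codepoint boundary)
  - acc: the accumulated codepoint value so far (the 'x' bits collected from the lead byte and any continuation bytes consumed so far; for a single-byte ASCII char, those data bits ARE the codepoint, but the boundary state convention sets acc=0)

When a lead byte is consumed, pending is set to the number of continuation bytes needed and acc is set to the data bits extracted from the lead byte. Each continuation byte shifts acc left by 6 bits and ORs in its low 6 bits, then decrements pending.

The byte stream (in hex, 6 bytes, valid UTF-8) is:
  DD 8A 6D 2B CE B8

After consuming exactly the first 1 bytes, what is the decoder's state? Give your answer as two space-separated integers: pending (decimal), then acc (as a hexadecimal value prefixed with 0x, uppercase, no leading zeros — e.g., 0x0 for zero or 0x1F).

Byte[0]=DD: 2-byte lead. pending=1, acc=0x1D

Answer: 1 0x1D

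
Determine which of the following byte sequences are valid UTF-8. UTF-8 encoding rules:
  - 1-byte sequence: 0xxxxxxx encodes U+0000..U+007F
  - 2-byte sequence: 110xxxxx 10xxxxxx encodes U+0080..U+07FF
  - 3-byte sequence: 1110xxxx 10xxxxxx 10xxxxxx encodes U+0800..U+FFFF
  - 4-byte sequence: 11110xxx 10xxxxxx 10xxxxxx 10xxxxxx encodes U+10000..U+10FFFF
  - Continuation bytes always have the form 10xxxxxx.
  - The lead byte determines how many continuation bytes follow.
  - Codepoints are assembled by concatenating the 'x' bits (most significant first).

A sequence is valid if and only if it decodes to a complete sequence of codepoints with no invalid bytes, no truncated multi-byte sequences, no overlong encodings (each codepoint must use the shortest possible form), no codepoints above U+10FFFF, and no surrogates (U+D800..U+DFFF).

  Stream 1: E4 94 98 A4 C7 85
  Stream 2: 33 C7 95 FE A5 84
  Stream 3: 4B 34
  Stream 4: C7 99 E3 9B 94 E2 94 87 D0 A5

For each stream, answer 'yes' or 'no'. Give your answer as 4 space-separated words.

Answer: no no yes yes

Derivation:
Stream 1: error at byte offset 3. INVALID
Stream 2: error at byte offset 3. INVALID
Stream 3: decodes cleanly. VALID
Stream 4: decodes cleanly. VALID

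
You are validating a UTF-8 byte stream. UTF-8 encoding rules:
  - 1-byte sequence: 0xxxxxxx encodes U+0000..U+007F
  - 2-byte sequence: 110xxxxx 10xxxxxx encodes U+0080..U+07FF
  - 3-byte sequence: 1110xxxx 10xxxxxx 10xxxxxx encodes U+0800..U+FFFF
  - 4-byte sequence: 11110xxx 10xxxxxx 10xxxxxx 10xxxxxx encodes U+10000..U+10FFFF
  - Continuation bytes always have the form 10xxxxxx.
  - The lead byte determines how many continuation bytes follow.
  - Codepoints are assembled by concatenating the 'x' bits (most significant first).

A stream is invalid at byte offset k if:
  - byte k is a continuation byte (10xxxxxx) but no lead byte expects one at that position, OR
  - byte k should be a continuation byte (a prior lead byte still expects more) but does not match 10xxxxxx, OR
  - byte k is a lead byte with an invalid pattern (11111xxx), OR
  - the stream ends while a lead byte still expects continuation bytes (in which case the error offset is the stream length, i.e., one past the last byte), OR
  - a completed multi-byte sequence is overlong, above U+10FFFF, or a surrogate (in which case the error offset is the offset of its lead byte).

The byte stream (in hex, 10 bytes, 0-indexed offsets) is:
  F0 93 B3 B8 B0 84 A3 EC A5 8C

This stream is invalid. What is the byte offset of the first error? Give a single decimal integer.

Answer: 4

Derivation:
Byte[0]=F0: 4-byte lead, need 3 cont bytes. acc=0x0
Byte[1]=93: continuation. acc=(acc<<6)|0x13=0x13
Byte[2]=B3: continuation. acc=(acc<<6)|0x33=0x4F3
Byte[3]=B8: continuation. acc=(acc<<6)|0x38=0x13CF8
Completed: cp=U+13CF8 (starts at byte 0)
Byte[4]=B0: INVALID lead byte (not 0xxx/110x/1110/11110)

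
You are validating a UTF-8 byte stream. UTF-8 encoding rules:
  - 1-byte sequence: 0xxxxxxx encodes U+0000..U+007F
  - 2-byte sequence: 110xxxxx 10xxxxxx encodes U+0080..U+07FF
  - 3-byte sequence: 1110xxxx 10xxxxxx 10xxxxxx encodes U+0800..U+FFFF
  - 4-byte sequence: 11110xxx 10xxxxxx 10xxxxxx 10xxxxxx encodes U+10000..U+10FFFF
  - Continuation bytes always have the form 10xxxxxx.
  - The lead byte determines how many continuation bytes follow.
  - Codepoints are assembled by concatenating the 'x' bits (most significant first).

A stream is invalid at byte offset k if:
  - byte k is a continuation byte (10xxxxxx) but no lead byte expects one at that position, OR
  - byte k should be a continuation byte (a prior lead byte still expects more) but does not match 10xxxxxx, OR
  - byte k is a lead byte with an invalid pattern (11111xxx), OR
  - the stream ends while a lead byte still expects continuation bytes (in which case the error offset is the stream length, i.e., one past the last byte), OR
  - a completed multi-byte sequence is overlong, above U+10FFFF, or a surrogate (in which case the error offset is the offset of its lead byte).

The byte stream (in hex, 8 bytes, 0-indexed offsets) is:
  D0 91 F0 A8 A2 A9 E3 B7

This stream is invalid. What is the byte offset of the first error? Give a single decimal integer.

Answer: 8

Derivation:
Byte[0]=D0: 2-byte lead, need 1 cont bytes. acc=0x10
Byte[1]=91: continuation. acc=(acc<<6)|0x11=0x411
Completed: cp=U+0411 (starts at byte 0)
Byte[2]=F0: 4-byte lead, need 3 cont bytes. acc=0x0
Byte[3]=A8: continuation. acc=(acc<<6)|0x28=0x28
Byte[4]=A2: continuation. acc=(acc<<6)|0x22=0xA22
Byte[5]=A9: continuation. acc=(acc<<6)|0x29=0x288A9
Completed: cp=U+288A9 (starts at byte 2)
Byte[6]=E3: 3-byte lead, need 2 cont bytes. acc=0x3
Byte[7]=B7: continuation. acc=(acc<<6)|0x37=0xF7
Byte[8]: stream ended, expected continuation. INVALID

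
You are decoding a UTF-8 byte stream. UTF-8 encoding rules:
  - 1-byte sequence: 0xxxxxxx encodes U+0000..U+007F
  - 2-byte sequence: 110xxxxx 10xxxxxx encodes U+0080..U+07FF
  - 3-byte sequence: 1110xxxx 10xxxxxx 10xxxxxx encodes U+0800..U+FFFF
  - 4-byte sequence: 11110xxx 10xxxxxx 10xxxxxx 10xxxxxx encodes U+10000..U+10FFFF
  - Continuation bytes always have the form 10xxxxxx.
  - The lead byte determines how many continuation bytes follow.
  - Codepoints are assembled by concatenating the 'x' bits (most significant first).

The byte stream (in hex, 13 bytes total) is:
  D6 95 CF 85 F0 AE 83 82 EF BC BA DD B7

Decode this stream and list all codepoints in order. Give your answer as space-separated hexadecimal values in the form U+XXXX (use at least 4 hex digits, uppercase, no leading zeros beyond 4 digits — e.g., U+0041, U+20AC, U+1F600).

Answer: U+0595 U+03C5 U+2E0C2 U+FF3A U+0777

Derivation:
Byte[0]=D6: 2-byte lead, need 1 cont bytes. acc=0x16
Byte[1]=95: continuation. acc=(acc<<6)|0x15=0x595
Completed: cp=U+0595 (starts at byte 0)
Byte[2]=CF: 2-byte lead, need 1 cont bytes. acc=0xF
Byte[3]=85: continuation. acc=(acc<<6)|0x05=0x3C5
Completed: cp=U+03C5 (starts at byte 2)
Byte[4]=F0: 4-byte lead, need 3 cont bytes. acc=0x0
Byte[5]=AE: continuation. acc=(acc<<6)|0x2E=0x2E
Byte[6]=83: continuation. acc=(acc<<6)|0x03=0xB83
Byte[7]=82: continuation. acc=(acc<<6)|0x02=0x2E0C2
Completed: cp=U+2E0C2 (starts at byte 4)
Byte[8]=EF: 3-byte lead, need 2 cont bytes. acc=0xF
Byte[9]=BC: continuation. acc=(acc<<6)|0x3C=0x3FC
Byte[10]=BA: continuation. acc=(acc<<6)|0x3A=0xFF3A
Completed: cp=U+FF3A (starts at byte 8)
Byte[11]=DD: 2-byte lead, need 1 cont bytes. acc=0x1D
Byte[12]=B7: continuation. acc=(acc<<6)|0x37=0x777
Completed: cp=U+0777 (starts at byte 11)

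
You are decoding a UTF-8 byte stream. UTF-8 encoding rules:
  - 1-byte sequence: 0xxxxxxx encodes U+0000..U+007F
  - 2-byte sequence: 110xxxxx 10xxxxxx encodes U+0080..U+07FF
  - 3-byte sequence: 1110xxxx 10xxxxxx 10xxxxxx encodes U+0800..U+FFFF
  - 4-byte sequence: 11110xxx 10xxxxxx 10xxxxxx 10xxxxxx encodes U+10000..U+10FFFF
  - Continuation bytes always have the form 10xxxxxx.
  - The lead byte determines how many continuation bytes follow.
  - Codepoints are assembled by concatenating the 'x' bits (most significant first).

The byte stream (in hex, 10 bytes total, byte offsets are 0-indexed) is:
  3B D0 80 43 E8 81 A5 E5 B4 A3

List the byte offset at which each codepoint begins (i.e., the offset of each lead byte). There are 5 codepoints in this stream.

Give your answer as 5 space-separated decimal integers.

Answer: 0 1 3 4 7

Derivation:
Byte[0]=3B: 1-byte ASCII. cp=U+003B
Byte[1]=D0: 2-byte lead, need 1 cont bytes. acc=0x10
Byte[2]=80: continuation. acc=(acc<<6)|0x00=0x400
Completed: cp=U+0400 (starts at byte 1)
Byte[3]=43: 1-byte ASCII. cp=U+0043
Byte[4]=E8: 3-byte lead, need 2 cont bytes. acc=0x8
Byte[5]=81: continuation. acc=(acc<<6)|0x01=0x201
Byte[6]=A5: continuation. acc=(acc<<6)|0x25=0x8065
Completed: cp=U+8065 (starts at byte 4)
Byte[7]=E5: 3-byte lead, need 2 cont bytes. acc=0x5
Byte[8]=B4: continuation. acc=(acc<<6)|0x34=0x174
Byte[9]=A3: continuation. acc=(acc<<6)|0x23=0x5D23
Completed: cp=U+5D23 (starts at byte 7)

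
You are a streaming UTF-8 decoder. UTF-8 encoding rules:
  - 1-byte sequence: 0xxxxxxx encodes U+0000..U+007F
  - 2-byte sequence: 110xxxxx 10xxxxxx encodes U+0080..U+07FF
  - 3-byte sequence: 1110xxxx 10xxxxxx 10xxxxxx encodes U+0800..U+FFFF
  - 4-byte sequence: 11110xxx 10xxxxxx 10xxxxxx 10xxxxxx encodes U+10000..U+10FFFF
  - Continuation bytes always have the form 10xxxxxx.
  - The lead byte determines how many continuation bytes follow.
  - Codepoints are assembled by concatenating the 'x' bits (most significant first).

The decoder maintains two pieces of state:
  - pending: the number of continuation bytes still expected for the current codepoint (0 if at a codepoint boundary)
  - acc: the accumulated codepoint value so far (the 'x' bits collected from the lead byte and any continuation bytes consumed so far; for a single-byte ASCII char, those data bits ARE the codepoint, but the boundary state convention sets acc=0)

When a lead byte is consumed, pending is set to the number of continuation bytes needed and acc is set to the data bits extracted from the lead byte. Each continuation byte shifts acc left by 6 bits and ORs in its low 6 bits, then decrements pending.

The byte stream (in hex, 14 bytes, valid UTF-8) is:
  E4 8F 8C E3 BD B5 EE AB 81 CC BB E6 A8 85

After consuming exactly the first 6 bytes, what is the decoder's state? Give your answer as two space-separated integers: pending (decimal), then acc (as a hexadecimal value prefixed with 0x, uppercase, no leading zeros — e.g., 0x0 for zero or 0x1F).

Answer: 0 0x3F75

Derivation:
Byte[0]=E4: 3-byte lead. pending=2, acc=0x4
Byte[1]=8F: continuation. acc=(acc<<6)|0x0F=0x10F, pending=1
Byte[2]=8C: continuation. acc=(acc<<6)|0x0C=0x43CC, pending=0
Byte[3]=E3: 3-byte lead. pending=2, acc=0x3
Byte[4]=BD: continuation. acc=(acc<<6)|0x3D=0xFD, pending=1
Byte[5]=B5: continuation. acc=(acc<<6)|0x35=0x3F75, pending=0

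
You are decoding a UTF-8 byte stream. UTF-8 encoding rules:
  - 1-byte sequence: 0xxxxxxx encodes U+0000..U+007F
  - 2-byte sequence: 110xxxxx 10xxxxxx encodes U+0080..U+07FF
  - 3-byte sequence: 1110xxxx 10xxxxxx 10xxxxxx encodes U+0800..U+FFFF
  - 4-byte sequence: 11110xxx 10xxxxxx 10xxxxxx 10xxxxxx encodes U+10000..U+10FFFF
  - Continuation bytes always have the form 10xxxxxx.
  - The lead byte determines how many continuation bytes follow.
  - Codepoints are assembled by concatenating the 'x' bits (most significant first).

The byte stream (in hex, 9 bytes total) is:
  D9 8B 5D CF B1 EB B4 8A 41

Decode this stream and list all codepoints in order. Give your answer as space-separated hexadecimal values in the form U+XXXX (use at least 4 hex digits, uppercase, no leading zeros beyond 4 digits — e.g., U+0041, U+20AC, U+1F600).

Byte[0]=D9: 2-byte lead, need 1 cont bytes. acc=0x19
Byte[1]=8B: continuation. acc=(acc<<6)|0x0B=0x64B
Completed: cp=U+064B (starts at byte 0)
Byte[2]=5D: 1-byte ASCII. cp=U+005D
Byte[3]=CF: 2-byte lead, need 1 cont bytes. acc=0xF
Byte[4]=B1: continuation. acc=(acc<<6)|0x31=0x3F1
Completed: cp=U+03F1 (starts at byte 3)
Byte[5]=EB: 3-byte lead, need 2 cont bytes. acc=0xB
Byte[6]=B4: continuation. acc=(acc<<6)|0x34=0x2F4
Byte[7]=8A: continuation. acc=(acc<<6)|0x0A=0xBD0A
Completed: cp=U+BD0A (starts at byte 5)
Byte[8]=41: 1-byte ASCII. cp=U+0041

Answer: U+064B U+005D U+03F1 U+BD0A U+0041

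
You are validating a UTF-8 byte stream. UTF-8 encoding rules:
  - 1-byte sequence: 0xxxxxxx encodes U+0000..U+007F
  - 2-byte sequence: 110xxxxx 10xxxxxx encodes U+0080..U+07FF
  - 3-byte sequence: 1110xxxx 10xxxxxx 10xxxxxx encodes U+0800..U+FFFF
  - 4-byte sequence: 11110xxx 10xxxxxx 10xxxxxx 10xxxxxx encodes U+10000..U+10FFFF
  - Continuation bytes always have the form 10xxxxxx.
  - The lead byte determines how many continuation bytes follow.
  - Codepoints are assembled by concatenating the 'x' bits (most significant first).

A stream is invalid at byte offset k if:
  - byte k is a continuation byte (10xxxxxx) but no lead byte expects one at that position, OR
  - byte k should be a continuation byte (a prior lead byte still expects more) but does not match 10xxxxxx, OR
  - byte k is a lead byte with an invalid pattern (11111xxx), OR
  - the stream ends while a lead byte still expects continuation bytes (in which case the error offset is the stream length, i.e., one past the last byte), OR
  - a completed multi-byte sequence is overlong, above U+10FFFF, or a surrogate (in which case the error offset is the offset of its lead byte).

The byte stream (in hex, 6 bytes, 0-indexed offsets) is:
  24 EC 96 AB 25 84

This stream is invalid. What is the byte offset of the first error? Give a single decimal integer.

Byte[0]=24: 1-byte ASCII. cp=U+0024
Byte[1]=EC: 3-byte lead, need 2 cont bytes. acc=0xC
Byte[2]=96: continuation. acc=(acc<<6)|0x16=0x316
Byte[3]=AB: continuation. acc=(acc<<6)|0x2B=0xC5AB
Completed: cp=U+C5AB (starts at byte 1)
Byte[4]=25: 1-byte ASCII. cp=U+0025
Byte[5]=84: INVALID lead byte (not 0xxx/110x/1110/11110)

Answer: 5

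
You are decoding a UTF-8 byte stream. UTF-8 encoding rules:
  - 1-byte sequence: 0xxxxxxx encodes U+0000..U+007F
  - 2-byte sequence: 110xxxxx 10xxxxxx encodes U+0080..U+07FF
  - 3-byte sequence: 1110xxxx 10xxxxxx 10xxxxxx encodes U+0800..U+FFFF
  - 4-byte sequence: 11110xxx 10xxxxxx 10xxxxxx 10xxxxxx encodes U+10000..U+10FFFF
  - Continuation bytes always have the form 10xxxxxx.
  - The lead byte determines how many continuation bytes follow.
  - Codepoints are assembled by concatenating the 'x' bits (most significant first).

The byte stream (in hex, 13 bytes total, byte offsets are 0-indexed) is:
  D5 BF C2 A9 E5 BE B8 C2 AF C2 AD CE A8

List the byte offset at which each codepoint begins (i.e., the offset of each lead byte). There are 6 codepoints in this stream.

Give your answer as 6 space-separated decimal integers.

Answer: 0 2 4 7 9 11

Derivation:
Byte[0]=D5: 2-byte lead, need 1 cont bytes. acc=0x15
Byte[1]=BF: continuation. acc=(acc<<6)|0x3F=0x57F
Completed: cp=U+057F (starts at byte 0)
Byte[2]=C2: 2-byte lead, need 1 cont bytes. acc=0x2
Byte[3]=A9: continuation. acc=(acc<<6)|0x29=0xA9
Completed: cp=U+00A9 (starts at byte 2)
Byte[4]=E5: 3-byte lead, need 2 cont bytes. acc=0x5
Byte[5]=BE: continuation. acc=(acc<<6)|0x3E=0x17E
Byte[6]=B8: continuation. acc=(acc<<6)|0x38=0x5FB8
Completed: cp=U+5FB8 (starts at byte 4)
Byte[7]=C2: 2-byte lead, need 1 cont bytes. acc=0x2
Byte[8]=AF: continuation. acc=(acc<<6)|0x2F=0xAF
Completed: cp=U+00AF (starts at byte 7)
Byte[9]=C2: 2-byte lead, need 1 cont bytes. acc=0x2
Byte[10]=AD: continuation. acc=(acc<<6)|0x2D=0xAD
Completed: cp=U+00AD (starts at byte 9)
Byte[11]=CE: 2-byte lead, need 1 cont bytes. acc=0xE
Byte[12]=A8: continuation. acc=(acc<<6)|0x28=0x3A8
Completed: cp=U+03A8 (starts at byte 11)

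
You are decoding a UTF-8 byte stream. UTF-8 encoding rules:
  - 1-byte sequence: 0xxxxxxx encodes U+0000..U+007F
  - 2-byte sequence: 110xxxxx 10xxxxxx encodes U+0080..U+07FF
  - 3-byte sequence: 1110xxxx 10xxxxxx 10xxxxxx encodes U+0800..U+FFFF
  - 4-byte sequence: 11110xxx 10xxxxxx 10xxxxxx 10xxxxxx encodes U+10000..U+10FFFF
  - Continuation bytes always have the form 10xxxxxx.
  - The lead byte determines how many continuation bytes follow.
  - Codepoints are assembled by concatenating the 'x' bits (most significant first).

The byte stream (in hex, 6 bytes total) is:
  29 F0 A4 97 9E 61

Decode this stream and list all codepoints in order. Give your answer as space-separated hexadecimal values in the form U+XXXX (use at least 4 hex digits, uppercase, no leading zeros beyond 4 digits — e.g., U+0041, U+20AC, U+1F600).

Answer: U+0029 U+245DE U+0061

Derivation:
Byte[0]=29: 1-byte ASCII. cp=U+0029
Byte[1]=F0: 4-byte lead, need 3 cont bytes. acc=0x0
Byte[2]=A4: continuation. acc=(acc<<6)|0x24=0x24
Byte[3]=97: continuation. acc=(acc<<6)|0x17=0x917
Byte[4]=9E: continuation. acc=(acc<<6)|0x1E=0x245DE
Completed: cp=U+245DE (starts at byte 1)
Byte[5]=61: 1-byte ASCII. cp=U+0061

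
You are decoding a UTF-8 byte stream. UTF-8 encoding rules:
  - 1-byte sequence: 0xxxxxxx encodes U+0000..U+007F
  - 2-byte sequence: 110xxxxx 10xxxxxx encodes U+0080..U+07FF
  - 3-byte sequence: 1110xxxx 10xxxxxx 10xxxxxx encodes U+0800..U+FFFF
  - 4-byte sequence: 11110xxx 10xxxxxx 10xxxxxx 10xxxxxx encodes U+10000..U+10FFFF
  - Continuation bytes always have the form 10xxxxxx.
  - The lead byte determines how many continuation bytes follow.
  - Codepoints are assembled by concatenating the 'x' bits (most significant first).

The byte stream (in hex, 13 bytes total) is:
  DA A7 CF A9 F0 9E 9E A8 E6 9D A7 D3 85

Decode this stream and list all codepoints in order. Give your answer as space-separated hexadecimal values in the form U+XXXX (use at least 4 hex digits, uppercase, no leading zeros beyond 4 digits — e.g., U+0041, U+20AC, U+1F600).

Answer: U+06A7 U+03E9 U+1E7A8 U+6767 U+04C5

Derivation:
Byte[0]=DA: 2-byte lead, need 1 cont bytes. acc=0x1A
Byte[1]=A7: continuation. acc=(acc<<6)|0x27=0x6A7
Completed: cp=U+06A7 (starts at byte 0)
Byte[2]=CF: 2-byte lead, need 1 cont bytes. acc=0xF
Byte[3]=A9: continuation. acc=(acc<<6)|0x29=0x3E9
Completed: cp=U+03E9 (starts at byte 2)
Byte[4]=F0: 4-byte lead, need 3 cont bytes. acc=0x0
Byte[5]=9E: continuation. acc=(acc<<6)|0x1E=0x1E
Byte[6]=9E: continuation. acc=(acc<<6)|0x1E=0x79E
Byte[7]=A8: continuation. acc=(acc<<6)|0x28=0x1E7A8
Completed: cp=U+1E7A8 (starts at byte 4)
Byte[8]=E6: 3-byte lead, need 2 cont bytes. acc=0x6
Byte[9]=9D: continuation. acc=(acc<<6)|0x1D=0x19D
Byte[10]=A7: continuation. acc=(acc<<6)|0x27=0x6767
Completed: cp=U+6767 (starts at byte 8)
Byte[11]=D3: 2-byte lead, need 1 cont bytes. acc=0x13
Byte[12]=85: continuation. acc=(acc<<6)|0x05=0x4C5
Completed: cp=U+04C5 (starts at byte 11)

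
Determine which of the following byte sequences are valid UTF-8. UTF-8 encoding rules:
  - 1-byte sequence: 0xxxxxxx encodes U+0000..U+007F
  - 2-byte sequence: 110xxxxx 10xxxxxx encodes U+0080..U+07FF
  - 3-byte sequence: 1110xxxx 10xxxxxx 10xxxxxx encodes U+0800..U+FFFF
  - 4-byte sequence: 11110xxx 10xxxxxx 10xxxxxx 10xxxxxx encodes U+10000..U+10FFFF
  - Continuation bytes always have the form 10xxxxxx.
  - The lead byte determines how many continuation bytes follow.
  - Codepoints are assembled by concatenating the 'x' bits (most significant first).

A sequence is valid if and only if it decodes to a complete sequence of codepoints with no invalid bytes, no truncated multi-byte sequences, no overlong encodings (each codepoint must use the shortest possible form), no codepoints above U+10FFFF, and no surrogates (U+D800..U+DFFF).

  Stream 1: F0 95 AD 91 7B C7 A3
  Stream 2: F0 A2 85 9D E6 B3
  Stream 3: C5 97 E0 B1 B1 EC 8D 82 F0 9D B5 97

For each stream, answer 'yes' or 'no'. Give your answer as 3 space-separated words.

Answer: yes no yes

Derivation:
Stream 1: decodes cleanly. VALID
Stream 2: error at byte offset 6. INVALID
Stream 3: decodes cleanly. VALID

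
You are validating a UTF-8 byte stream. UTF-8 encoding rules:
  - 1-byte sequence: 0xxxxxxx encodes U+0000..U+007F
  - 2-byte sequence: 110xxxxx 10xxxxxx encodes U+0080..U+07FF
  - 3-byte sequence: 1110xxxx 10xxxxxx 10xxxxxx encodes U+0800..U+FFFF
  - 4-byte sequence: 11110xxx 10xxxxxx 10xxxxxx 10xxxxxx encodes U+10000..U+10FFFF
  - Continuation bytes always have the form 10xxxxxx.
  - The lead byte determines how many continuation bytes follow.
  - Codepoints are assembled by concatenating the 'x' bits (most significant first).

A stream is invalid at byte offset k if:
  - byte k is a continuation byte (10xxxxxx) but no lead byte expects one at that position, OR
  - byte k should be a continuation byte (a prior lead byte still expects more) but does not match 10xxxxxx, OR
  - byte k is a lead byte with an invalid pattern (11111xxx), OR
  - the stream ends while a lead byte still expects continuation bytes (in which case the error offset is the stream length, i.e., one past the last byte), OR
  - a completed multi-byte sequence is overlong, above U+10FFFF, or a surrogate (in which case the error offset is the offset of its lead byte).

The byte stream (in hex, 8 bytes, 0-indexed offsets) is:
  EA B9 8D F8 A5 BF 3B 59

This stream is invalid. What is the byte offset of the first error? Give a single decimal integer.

Answer: 3

Derivation:
Byte[0]=EA: 3-byte lead, need 2 cont bytes. acc=0xA
Byte[1]=B9: continuation. acc=(acc<<6)|0x39=0x2B9
Byte[2]=8D: continuation. acc=(acc<<6)|0x0D=0xAE4D
Completed: cp=U+AE4D (starts at byte 0)
Byte[3]=F8: INVALID lead byte (not 0xxx/110x/1110/11110)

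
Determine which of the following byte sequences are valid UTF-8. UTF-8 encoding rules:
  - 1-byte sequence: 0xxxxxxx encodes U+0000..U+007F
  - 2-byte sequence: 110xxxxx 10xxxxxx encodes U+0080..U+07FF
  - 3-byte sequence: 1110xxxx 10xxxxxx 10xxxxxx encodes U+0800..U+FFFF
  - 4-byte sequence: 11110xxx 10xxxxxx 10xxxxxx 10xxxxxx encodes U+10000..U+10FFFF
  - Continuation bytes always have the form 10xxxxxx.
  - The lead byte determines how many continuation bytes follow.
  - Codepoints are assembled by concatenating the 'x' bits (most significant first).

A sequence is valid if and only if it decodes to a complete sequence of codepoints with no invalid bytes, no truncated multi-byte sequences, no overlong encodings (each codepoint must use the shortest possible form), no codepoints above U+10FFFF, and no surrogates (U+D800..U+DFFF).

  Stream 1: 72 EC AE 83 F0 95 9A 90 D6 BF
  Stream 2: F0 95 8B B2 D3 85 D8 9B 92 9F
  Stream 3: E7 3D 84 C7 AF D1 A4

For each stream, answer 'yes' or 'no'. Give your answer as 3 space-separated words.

Stream 1: decodes cleanly. VALID
Stream 2: error at byte offset 8. INVALID
Stream 3: error at byte offset 1. INVALID

Answer: yes no no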